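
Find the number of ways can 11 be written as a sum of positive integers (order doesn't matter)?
56

Solution: Pentagonal recurrence p(n) = p(n−1) + p(n−2) − p(n−5) − p(n−7) + …: p(11) = p(10) + p(9) − p(6) − p(4) = 42 + 30 − 11 − 5 = 56.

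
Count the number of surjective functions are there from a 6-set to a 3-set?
540

Solution: Onto functions = 3! × S(6,3)
First compute S(6,3) via recurrence:
Using the Stirling recurrence: S(n,k) = k·S(n-1,k) + S(n-1,k-1)
S(6,3) = 3·S(5,3) + S(5,2)
         = 3·25 + 15
         = 75 + 15
         = 90
Then: 6 × 90 = 540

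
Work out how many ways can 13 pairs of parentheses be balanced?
742,900

Working:
Using the Catalan number formula: C_n = C(2n, n) / (n+1)
C_13 = C(26, 13) / (13+1)
     = 10400600 / 14
     = 742,900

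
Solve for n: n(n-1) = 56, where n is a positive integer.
n² − n − 56 = 0, so n = (1 ± √(1 + 4·56))/2 = (1 ± √225)/2 = (1 ± 15)/2, i.e. n = 8 or n = -7. Taking the positive root, n = 8 (check: 8×7 = 56).
Final answer: 8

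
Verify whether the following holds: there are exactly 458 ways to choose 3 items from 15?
False

C(15,3) = 455 ≠ 458.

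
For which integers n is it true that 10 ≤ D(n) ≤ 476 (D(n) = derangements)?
5, 6

Explanation: Using D(n) = (n−1)[D(n−1) + D(n−2)] with D(1)=0, D(2)=1: D(4)=9; D(5)=44; D(6)=265; D(7)=1,854. So valid n = 5, 6.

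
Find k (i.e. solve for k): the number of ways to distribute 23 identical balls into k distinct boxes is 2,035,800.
8

Explanation: Stars and bars: the count is C(23+k−1, k−1), increasing in k. k=6: C(28,5) = 98,280, k=7: C(29,6) = 475,020, k=8: C(30,7) = 2,035,800 ✓. So k = 8.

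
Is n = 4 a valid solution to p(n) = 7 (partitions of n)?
Pentagonal recurrence p(n) = p(n−1) + p(n−2) − p(n−5) − p(n−7) + …: p(4) = p(3) + p(2) = 3 + 2 = 5, which does not equal 7.

Answer: No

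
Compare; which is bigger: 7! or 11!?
11!

Solution: 7!=5,040, 11!=39,916,800. 11! > 7!.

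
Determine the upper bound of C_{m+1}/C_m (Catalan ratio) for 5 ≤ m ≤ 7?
10/3

C_{m+1}/C_m = 2(2m+1)/(m+2), which increases with m. Maximum at m = 7: 2·15/9 = 10/3.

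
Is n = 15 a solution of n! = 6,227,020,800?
No

Working:
15! = 15·14! = 15·87,178,291,200 = 1,307,674,368,000, which does not equal 6,227,020,800.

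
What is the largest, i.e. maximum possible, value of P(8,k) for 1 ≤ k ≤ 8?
40,320
P(8,k) increases in k, so maximum at k = 8: 8! = 40,320.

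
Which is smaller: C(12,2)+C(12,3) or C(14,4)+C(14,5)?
C(12,2)+C(12,3)

Reasoning: First=286, Second=3,003.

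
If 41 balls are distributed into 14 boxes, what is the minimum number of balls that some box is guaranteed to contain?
Pigeonhole: ⌈41/14⌉ = 3.
Final answer: 3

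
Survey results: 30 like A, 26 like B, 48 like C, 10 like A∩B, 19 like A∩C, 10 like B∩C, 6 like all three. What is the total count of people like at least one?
|A∪B∪C| = 30+26+48-10-19-10+6 = 71.

Answer: 71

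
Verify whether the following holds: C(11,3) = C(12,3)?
False

Solution: LHS = C(11,3) = 165; RHS = C(12,3) = 220. 165 ≠ 220, so the statement does not hold.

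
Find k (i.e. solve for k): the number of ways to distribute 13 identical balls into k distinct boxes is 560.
4

Reasoning: Stars and bars: the count is C(13+k−1, k−1), increasing in k. k=2: C(14,1) = 14, k=3: C(15,2) = 105, k=4: C(16,3) = 560 ✓. So k = 4.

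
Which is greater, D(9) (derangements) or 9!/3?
D(9)

D(9) = (9-1)·[D(8) + D(7)] = 8·[14,833 + 1,854] = 133,496; 9!/3 = 362,880/3 = 120,960.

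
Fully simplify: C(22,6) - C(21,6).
20,349

Solution: C(22,6) - C(21,6) = C(21,5) = 20,349.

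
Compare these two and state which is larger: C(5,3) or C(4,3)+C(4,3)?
C(5,3)=10; C(4,3)+C(4,3)=4+4=8.

Answer: C(5,3)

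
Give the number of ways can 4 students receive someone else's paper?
9

Using D(n) = (n-1)[D(n-1) + D(n-2)]:
D(4) = (4-1) × [D(3) + D(2)]
      = 3 × [2 + 1]
      = 3 × 3
      = 9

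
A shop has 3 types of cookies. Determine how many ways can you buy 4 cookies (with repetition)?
15

Working:
Stars and bars: C(4+3-1, 4) = C(6, 4) = 15.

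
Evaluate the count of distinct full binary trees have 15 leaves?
2,674,440

Explanation: Using the Catalan number formula: C_n = C(2n, n) / (n+1)
C_14 = C(28, 14) / (14+1)
     = 40116600 / 15
     = 2,674,440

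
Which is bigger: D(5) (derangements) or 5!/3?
D(5)

Explanation: D(5) = (5-1)·[D(4) + D(3)] = 4·[9 + 2] = 44; 5!/3 = 120/3 = 40.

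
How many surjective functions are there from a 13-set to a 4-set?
60,780,720

Reasoning: Onto functions = 4! × S(13,4)
First compute S(13,4) via recurrence:
Using the Stirling recurrence: S(n,k) = k·S(n-1,k) + S(n-1,k-1)
S(13,4) = 4·S(12,4) + S(12,3)
         = 4·611501 + 86526
         = 2446004 + 86526
         = 2,532,530
Then: 24 × 2532530 = 60,780,720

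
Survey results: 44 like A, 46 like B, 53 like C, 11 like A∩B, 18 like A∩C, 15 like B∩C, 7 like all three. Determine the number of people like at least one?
106
|A∪B∪C| = 44+46+53-11-18-15+7 = 106.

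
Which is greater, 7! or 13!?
13!
7!=5,040, 13!=6,227,020,800. 13! > 7!.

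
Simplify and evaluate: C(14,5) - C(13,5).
715

Reasoning: C(14,5) - C(13,5) = C(13,4) = 715.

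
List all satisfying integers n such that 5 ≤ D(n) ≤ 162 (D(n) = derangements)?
4, 5

Reasoning: Using D(n) = (n−1)[D(n−1) + D(n−2)] with D(1)=0, D(2)=1: D(3)=2; D(4)=9; D(5)=44; D(6)=265. So valid n = 4, 5.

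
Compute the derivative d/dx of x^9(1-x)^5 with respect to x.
9x^8(1-x)^5 - 5x^9(1-x)^4

Working:
Product rule: 9x^{8}(1-x)^{5} + x^9·(-5)(1-x)^{4}.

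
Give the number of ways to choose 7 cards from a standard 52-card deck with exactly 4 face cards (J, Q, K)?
4,890,600

Working:
12 face cards and 40 non-face cards: C(12,4) × C(40,3) = 495 × 9,880 = 4,890,600.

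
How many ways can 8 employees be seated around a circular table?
Circular arrangements: (8-1)! = 5,040.

Answer: 5,040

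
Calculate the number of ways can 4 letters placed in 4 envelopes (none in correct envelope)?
Using D(n) = (n-1)[D(n-1) + D(n-2)]:
D(4) = (4-1) × [D(3) + D(2)]
      = 3 × [2 + 1]
      = 3 × 3
      = 9
Final answer: 9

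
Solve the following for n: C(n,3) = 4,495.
31

Working:
C(n,3) = n(n−1)(n−2)/3! is increasing in n, and n(n−1)(n−2) = 3!·4,495 = 26,970 ≈ (n−1)^3 gives n ≈ 31.0. Check: C(29,3) = 3,654, C(30,3) = 4,060, C(31,3) = 4,495 ✓. So n = 31.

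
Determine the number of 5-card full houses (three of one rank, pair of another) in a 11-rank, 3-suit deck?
330

Working:
Triple rank: 11. Triple suits: C(3,3)=1. Pair rank: 10. Pair suits: C(3,2)=3. Total: 330.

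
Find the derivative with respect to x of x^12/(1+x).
Quotient rule: [12x^{11}(1+x) - x^12]/(1+x)².

Answer: (12x^11(1+x) - x^12)/(1+x)²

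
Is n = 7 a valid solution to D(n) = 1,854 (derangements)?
Yes
D(7) = (7-1)·[D(6) + D(5)] = 6·[265 + 44] = 1,854, which equals 1,854.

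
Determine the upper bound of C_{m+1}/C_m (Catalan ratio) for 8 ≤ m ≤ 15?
62/17

Reasoning: C_{m+1}/C_m = 2(2m+1)/(m+2), which increases with m. Maximum at m = 15: 2·31/17 = 62/17.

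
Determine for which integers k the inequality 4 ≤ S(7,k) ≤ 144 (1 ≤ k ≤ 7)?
2, 5, 6
S(7,1)=1; S(7,2)=63; S(7,3)=301; S(7,4)=350; S(7,5)=140; S(7,6)=21; S(7,7)=1. So valid k = 2, 5, 6.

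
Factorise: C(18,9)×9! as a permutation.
P(18,9)

Working:
C(18,9)×9! = [18!/(9!(9)!)]×9! = 18!/(9)! = P(18,9) = 17,643,225,600.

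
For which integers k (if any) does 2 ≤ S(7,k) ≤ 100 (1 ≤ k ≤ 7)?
S(7,1)=1; S(7,2)=63; S(7,3)=301; S(7,4)=350; S(7,5)=140; S(7,6)=21; S(7,7)=1. So valid k = 2, 6.
Final answer: 2, 6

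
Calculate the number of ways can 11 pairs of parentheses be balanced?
Using the Catalan number formula: C_n = C(2n, n) / (n+1)
C_11 = C(22, 11) / (11+1)
     = 705432 / 12
     = 58,786

Answer: 58,786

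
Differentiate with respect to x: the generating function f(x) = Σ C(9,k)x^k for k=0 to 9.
Σ k·C(9,k)x^(k-1) for k=1 to 9

Explanation: Term-by-term differentiation gives Σ k·C(9,k)x^{k-1} for k=1 to 9.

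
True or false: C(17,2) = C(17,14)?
False

C(17,2) = 136 but C(17,14) = 680; symmetry gives C(17,2) = C(17,15), not C(17,14).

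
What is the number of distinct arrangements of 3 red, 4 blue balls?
Multinomial: 7!/(3! × 4!) = 35.
Final answer: 35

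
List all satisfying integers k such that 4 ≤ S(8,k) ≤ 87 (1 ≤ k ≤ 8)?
7

Explanation: S(8,1)=1; S(8,2)=127; S(8,3)=966; S(8,4)=1,701; S(8,5)=1,050; S(8,6)=266; S(8,7)=28; S(8,8)=1. So valid k = 7.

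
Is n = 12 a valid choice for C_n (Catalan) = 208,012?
Yes

Solution: C_12 = C(24,12)/(12+1) = 2,704,156/13 = 208,012, which equals 208,012.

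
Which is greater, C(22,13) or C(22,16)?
C(22,13)

Reasoning: C(22,13)=497,420, C(22,16)=74,613.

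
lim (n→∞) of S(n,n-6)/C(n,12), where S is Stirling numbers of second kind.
The leading term of S(n,n-6) as a polynomial in n is (11)!!·C(n,12), so the ratio → (11)!! = 10395.

Answer: 10395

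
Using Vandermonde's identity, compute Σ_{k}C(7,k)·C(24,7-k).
2,629,575
= C(7+24,7) = C(31,7) = 2,629,575.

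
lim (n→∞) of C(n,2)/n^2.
1/2
C(n,2) ≈ n^2/2! for large n. Limit = 1/2! = 1/2.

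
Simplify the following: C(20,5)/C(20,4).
16/5

Solution: C(n,k+1)/C(n,k) = (n−k)/(k+1). Here (20−4)/(4+1) = 16/5 = 16/5.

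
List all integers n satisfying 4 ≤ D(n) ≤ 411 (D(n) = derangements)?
4, 5, 6

Reasoning: Using D(n) = (n−1)[D(n−1) + D(n−2)] with D(1)=0, D(2)=1: D(3)=2; D(4)=9; D(5)=44; D(6)=265; D(7)=1,854. So valid n = 4, 5, 6.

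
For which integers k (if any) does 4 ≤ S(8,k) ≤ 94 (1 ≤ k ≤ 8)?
7

Solution: S(8,1)=1; S(8,2)=127; S(8,3)=966; S(8,4)=1,701; S(8,5)=1,050; S(8,6)=266; S(8,7)=28; S(8,8)=1. So valid k = 7.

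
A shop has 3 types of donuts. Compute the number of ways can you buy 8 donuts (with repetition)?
Stars and bars: C(8+3-1, 8) = C(10, 8) = 45.
Final answer: 45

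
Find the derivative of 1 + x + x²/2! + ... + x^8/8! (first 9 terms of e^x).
Differentiating term by term gives the first 8 terms of e^x.
Final answer: 1 + x + x²/2! + ... + x^7/7!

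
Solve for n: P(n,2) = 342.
19
P(n,2) = n(n−1) is increasing in n; n(n−1) ≈ (n−0.5)^2 = 342 gives n ≈ 19.0. Check: P(17,2) = 272, P(18,2) = 306, P(19,2) = 342 ✓. So n = 19.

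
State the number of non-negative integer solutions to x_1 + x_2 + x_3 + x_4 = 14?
C(14+4-1, 4-1) = 680.
Final answer: 680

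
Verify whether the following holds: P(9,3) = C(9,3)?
P(9,3) = 504 but C(9,3) = 84; they differ by a factor of 3! = 6, so the statement does not hold.
Final answer: False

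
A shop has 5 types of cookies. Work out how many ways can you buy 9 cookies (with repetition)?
715

Solution: Stars and bars: C(9+5-1, 9) = C(13, 9) = 715.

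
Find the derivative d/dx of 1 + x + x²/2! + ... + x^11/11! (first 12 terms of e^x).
1 + x + x²/2! + ... + x^10/10!

Solution: Differentiating term by term gives the first 11 terms of e^x.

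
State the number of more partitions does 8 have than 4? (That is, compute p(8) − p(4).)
Pentagonal recurrence p(n) = p(n−1) + p(n−2) − p(n−5) − p(n−7) + …: p(8) = p(7) + p(6) − p(3) − p(1) = 15 + 11 − 3 − 1 = 22.
p(4) = p(3) + p(2) = 3 + 2 = 5.
Difference = 22 − 5 = 17.

Answer: 17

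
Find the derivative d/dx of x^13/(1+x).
(13x^12(1+x) - x^13)/(1+x)²

Quotient rule: [13x^{12}(1+x) - x^13]/(1+x)².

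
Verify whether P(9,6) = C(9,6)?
False

Explanation: P(9,6) = 60,480 but C(9,6) = 84; they differ by a factor of 6! = 720, so the statement does not hold.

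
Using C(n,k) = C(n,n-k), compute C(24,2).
276

Reasoning: C(24,2) = C(24,22) = 276.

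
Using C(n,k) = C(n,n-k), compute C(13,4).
715

Working:
C(13,4) = C(13,9) = 715.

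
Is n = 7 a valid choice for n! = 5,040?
Yes

7! = 7·6! = 7·720 = 5,040, which equals 5,040.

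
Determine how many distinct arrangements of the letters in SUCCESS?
420

Solution: Word has 7 letters (S=3, U=1, C=2, E=1). Arrangements: 7!/Π(k!) = 420.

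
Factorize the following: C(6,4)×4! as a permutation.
C(6,4)×4! = [6!/(4!(2)!)]×4! = 6!/(2)! = P(6,4) = 360.

Answer: P(6,4)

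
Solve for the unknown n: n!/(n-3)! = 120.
n!/(n-3)! = n×(n-1)×(n-2), a product of 3 consecutive integers ≈ (n−1)^3. 120^(1/3) + 1 ≈ 5.9; check n = 6: 6×5×4 = 120 ✓. So n = 6.

Answer: 6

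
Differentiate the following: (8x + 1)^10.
80(8x + 1)^9

Reasoning: Chain rule: 10(8x+1)^{9} × 8 = 80(8x+1)^{9}.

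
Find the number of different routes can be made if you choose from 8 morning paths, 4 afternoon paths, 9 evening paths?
By the multiplication principle: 8 × 4 × 9 = 288.

Answer: 288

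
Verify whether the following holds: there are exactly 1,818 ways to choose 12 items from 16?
C(16,12) = 1,820 ≠ 1818.
Final answer: False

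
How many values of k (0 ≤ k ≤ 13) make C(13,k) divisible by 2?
6

Working:
Checking C(13,k) mod 2 for k = 0..13: divisible at k = 2, 3, 6, 7, 10, 11. That's 6 values.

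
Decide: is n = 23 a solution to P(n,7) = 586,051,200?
P(23,7) = 23·22·21·20·19·18·17 = 1,235,591,280, which does not equal 586,051,200.

Answer: No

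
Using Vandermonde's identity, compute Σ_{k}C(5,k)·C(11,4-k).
1,820

Working:
= C(5+11,4) = C(16,4) = 1,820.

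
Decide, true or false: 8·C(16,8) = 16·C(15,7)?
True
Absorption identity k·C(n,k) = n·C(n-1,k-1). LHS = 8·12870 = 102,960; RHS = 16·6435 = 102,960.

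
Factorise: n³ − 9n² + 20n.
n³ − 9n² + 20n = n(n² − 9n + 20) = n(n − 4)(n − 5).

Answer: n(n − 4)(n − 5)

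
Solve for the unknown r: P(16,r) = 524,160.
P(16,r) = 16·15·…·(16−r+1), a product of r factors. Multiplying down from 16: 16 = 16; 16·15 = 240; 16·15·14 = 3,360; 16·15·14·13 = 43,680; 16·15·14·13·12 = 524,160 ✓ (5 factors). So r = 5.

Answer: 5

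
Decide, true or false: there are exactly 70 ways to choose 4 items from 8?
True

Explanation: C(8,4) = 70.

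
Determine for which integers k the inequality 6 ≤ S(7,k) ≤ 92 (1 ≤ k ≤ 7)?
2, 6

Working:
S(7,1)=1; S(7,2)=63; S(7,3)=301; S(7,4)=350; S(7,5)=140; S(7,6)=21; S(7,7)=1. So valid k = 2, 6.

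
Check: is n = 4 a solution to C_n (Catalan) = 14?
C_4 = C(8,4)/(4+1) = 70/5 = 14, which equals 14.

Answer: Yes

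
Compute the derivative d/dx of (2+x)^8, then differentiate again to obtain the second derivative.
56(2+x)^6

Explanation: First derivative: 8(2+x)^{7}. Second derivative: 8·7·(2+x)^{6} = 56(2+x)^{6}.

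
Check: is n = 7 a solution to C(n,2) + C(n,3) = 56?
Yes

Solution: C(7,2) + C(7,3) = 21 + 35 = 56, which equals 56.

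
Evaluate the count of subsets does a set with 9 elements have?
512
Each element can be included or excluded: 2^9 = 512.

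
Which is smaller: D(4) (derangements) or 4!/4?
D(4) = (4-1)·[D(3) + D(2)] = 3·[2 + 1] = 9; 4!/4 = 24/4 = 6.
Final answer: 4!/4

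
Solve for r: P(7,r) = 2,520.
5

P(7,r) = 7·6·…·(7−r+1), a product of r factors. Multiplying down from 7: 7 = 7; 7·6 = 42; 7·6·5 = 210; 7·6·5·4 = 840; 7·6·5·4·3 = 2,520 ✓ (5 factors). So r = 5.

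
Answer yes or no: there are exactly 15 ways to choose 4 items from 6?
Yes
C(6,4) = 15.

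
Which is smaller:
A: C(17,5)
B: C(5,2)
B

Solution: A=C(17,5)=6,188, B=C(5,2)=10.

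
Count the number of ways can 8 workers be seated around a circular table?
5,040

Explanation: Circular arrangements: (8-1)! = 5,040.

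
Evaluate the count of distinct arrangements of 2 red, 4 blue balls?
15
Multinomial: 6!/(2! × 4!) = 15.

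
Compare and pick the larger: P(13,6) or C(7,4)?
P(13,6)=1,235,520, C(7,4)=35.

Answer: P(13,6)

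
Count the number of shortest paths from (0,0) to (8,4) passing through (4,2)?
225

Explanation: To (4,2): C(6,4)=15. From there: C(6,4)=15. Total: 225.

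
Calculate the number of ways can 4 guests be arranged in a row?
24

Arrangements of 4 distinct objects: 4! = 24.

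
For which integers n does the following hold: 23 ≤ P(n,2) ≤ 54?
6, 7

Explanation: P(5,2)=20; P(6,2)=30; P(7,2)=42; P(8,2)=56. So valid n = 6, 7.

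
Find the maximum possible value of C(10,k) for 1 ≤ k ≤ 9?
252

Solution: C(10,k) is maximised at the centre of the row: C(10,5) = 252.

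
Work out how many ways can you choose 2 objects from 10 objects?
C(10,2) = 10! / (2! × (10-2)!)
         = 10! / (2! × 8!)
         = 45

Answer: 45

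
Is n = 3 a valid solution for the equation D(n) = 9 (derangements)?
No

Working:
D(3) = (3-1)·[D(2) + D(1)] = 2·[1 + 0] = 2, which does not equal 9.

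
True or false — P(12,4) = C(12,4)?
False
P(12,4) = 11,880 but C(12,4) = 495; they differ by a factor of 4! = 24, so the statement does not hold.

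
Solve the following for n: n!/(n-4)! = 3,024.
9

Explanation: n!/(n-4)! = n×(n-1)×(n-2)×(n-3), a product of 4 consecutive integers ≈ (n−1.5)^4. 3,024^(1/4) + 1.5 ≈ 8.9; check n = 9: 9×8×7×6 = 3,024 ✓. So n = 9.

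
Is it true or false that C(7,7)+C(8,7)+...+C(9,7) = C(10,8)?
True

Hockey stick identity gives Σ = C(10,8) = 45; RHS C(10,8) = 45.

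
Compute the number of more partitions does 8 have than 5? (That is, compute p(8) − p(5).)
15

Reasoning: Pentagonal recurrence p(n) = p(n−1) + p(n−2) − p(n−5) − p(n−7) + …: p(8) = p(7) + p(6) − p(3) − p(1) = 15 + 11 − 3 − 1 = 22.
p(5) = p(4) + p(3) − p(0) = 5 + 3 − 1 = 7.
Difference = 22 − 7 = 15.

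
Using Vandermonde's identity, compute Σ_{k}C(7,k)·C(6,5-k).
1,287
= C(7+6,5) = C(13,5) = 1,287.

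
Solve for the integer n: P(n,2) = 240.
16
P(n,2) = n(n−1) is increasing in n; n(n−1) ≈ (n−0.5)^2 = 240 gives n ≈ 16.0. Check: P(14,2) = 182, P(15,2) = 210, P(16,2) = 240 ✓. So n = 16.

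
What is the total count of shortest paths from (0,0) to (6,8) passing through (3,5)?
To (3,5): C(8,3)=56. From there: C(6,3)=20. Total: 1,120.
Final answer: 1,120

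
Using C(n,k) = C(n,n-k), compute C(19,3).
969

Solution: C(19,3) = C(19,16) = 969.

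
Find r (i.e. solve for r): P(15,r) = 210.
P(15,r) = 15·14·…·(15−r+1), a product of r factors. Multiplying down from 15: 15 = 15; 15·14 = 210 ✓ (2 factors). So r = 2.
Final answer: 2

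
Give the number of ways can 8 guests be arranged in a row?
Arrangements of 8 distinct objects: 8! = 40,320.
Final answer: 40,320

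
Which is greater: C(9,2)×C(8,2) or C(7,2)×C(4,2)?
C(9,2)×C(8,2)

Explanation: C(9,2)×C(8,2)=1,008, C(7,2)×C(4,2)=126.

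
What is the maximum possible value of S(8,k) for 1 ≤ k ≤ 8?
1,701

Solution: Row S(8,k) for k = 1..8 (via S(n,k) = k·S(n−1,k) + S(n−1,k−1)): 1, 127, 966, 1,701, 1,050, 266, 28, 1. The row is unimodal; maximum at k = 4: 1,701.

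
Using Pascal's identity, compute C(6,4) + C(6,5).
C(6,4) + C(6,5) = C(7,5) = 21.
Final answer: 21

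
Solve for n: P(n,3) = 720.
10

P(n,3) = n(n−1)(n−2) is increasing in n; n(n−1)(n−2) ≈ (n−1)^3 = 720 gives n ≈ 10.0. Check: P(8,3) = 336, P(9,3) = 504, P(10,3) = 720 ✓. So n = 10.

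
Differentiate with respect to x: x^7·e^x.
(7x^6 + x^7)e^x

Solution: Product rule: d/dx[x^7]·e^x + x^7·d/dx[e^x] = 7x^{6}e^x + x^7e^x.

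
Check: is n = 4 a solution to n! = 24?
4! = 4·3! = 4·6 = 24, which equals 24.
Final answer: Yes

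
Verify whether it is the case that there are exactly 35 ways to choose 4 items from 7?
C(7,4) = 35.

Answer: True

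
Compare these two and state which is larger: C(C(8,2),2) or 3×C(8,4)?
C(C(8,2),2)=378, 3×C(8,4)=210.

Answer: C(C(8,2),2)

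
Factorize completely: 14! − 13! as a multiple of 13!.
14! − 13! = 14·13! − 13! = (14 − 1)·13! = 13 × 13! = 80,951,270,400.

Answer: 13 × 13! = 80,951,270,400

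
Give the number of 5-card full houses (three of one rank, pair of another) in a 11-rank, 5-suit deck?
11,000

Explanation: Triple rank: 11. Triple suits: C(5,3)=10. Pair rank: 10. Pair suits: C(5,2)=10. Total: 11,000.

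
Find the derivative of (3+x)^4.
4(3+x)^3

Reasoning: Using the power rule: d/dx (3+x)^4 = 4(3+x)^{3}.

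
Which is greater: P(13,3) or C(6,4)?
P(13,3)=1,716, C(6,4)=15.
Final answer: P(13,3)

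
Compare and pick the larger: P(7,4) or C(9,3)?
P(7,4)

Working:
P(7,4)=840, C(9,3)=84.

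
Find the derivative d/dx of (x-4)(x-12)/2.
(2x - 16)/2

d/dx[(x-4)(x-12)] = (x-12) + (x-4) = 2x - 16. Dividing by 2 gives (2x - 16)/2.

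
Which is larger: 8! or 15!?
15!
8!=40,320, 15!=1,307,674,368,000. 15! > 8!.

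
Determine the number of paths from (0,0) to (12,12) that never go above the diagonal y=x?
208,012

Reasoning: Counted by the Catalan number C_12: C_12 = C(24,12)/(12+1) = 2,704,156/13 = 208,012.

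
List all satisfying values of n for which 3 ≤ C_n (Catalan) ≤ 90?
3, 4, 5

Reasoning: C_2=2; C_3=5; C_4=14; C_5=42; C_6=132. So valid n = 3, 4, 5.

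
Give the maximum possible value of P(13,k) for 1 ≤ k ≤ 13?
6,227,020,800
P(13,k) increases in k, so maximum at k = 13: 13! = 6,227,020,800.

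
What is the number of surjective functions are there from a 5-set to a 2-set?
Onto functions = 2! × S(5,2)
First compute S(5,2) via recurrence:
Using the Stirling recurrence: S(n,k) = k·S(n-1,k) + S(n-1,k-1)
S(5,2) = 2·S(4,2) + S(4,1)
         = 2·7 + 1
         = 14 + 1
         = 15
Then: 2 × 15 = 30
Final answer: 30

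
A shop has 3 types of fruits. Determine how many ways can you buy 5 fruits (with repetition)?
21

Stars and bars: C(5+3-1, 5) = C(7, 5) = 21.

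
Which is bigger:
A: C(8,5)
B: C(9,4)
B

A=C(8,5)=56, B=C(9,4)=126.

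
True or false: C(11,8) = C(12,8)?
False

Explanation: LHS = C(11,8) = 165; RHS = C(12,8) = 495. 165 ≠ 495, so the statement does not hold.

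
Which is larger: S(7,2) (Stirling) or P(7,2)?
S(7,2) = 2·S(6,2) + S(6,1) = 2·31 + 1 = 63; P(7,2) = 42.
Final answer: S(7,2)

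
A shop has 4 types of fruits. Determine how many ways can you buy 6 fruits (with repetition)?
84

Reasoning: Stars and bars: C(6+4-1, 6) = C(9, 6) = 84.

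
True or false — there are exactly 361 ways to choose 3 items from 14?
C(14,3) = 364 ≠ 361.

Answer: False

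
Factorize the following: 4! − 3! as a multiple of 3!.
3 × 3! = 18

Solution: 4! − 3! = 4·3! − 3! = (4 − 1)·3! = 3 × 3! = 18.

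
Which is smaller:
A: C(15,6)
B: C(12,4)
B

A=C(15,6)=5,005, B=C(12,4)=495.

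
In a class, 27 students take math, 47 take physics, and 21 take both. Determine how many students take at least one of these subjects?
53

Reasoning: |A∪B| = |A|+|B|-|A∩B| = 27+47-21 = 53.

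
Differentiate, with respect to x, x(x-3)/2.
(2x - 3)/2
d/dx[(x-0)(x-3)] = (x-3) + (x-0) = 2x - 3. Dividing by 2 gives (2x - 3)/2.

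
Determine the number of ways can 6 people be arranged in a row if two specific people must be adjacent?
240

Reasoning: Treat pair as unit: (6-1)! arrangements × 2 internal orders = 240.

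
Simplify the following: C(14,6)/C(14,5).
3/2

Explanation: C(n,k+1)/C(n,k) = (n−k)/(k+1). Here (14−5)/(5+1) = 9/6 = 3/2.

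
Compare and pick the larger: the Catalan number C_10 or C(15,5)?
C_10

Solution: C_10 = C(20,10)/(10+1) = 184,756/11 = 16,796; C(15,5) = 3,003.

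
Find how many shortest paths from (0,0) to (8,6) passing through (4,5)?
630

Solution: To (4,5): C(9,4)=126. From there: C(5,4)=5. Total: 630.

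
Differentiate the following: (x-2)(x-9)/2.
(2x - 11)/2

d/dx[(x-2)(x-9)] = (x-9) + (x-2) = 2x - 11. Dividing by 2 gives (2x - 11)/2.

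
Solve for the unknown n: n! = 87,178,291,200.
14

n! is strictly increasing. 12! = 479,001,600, 13! = 6,227,020,800, 14! = 87,178,291,200 ✓. So n = 14.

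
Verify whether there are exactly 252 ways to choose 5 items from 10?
True

Explanation: C(10,5) = 252.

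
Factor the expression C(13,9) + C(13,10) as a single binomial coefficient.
C(14,10)

Solution: By Pascal's identity: C(13,9) + C(13,10) = C(14,10) = 1,001.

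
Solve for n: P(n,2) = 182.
14

Working:
P(n,2) = n(n−1) is increasing in n; n(n−1) ≈ (n−0.5)^2 = 182 gives n ≈ 14.0. Check: P(12,2) = 132, P(13,2) = 156, P(14,2) = 182 ✓. So n = 14.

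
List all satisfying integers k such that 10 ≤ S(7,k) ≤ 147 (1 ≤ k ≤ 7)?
2, 5, 6

Working:
S(7,1)=1; S(7,2)=63; S(7,3)=301; S(7,4)=350; S(7,5)=140; S(7,6)=21; S(7,7)=1. So valid k = 2, 5, 6.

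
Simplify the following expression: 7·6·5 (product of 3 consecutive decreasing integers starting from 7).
210

Solution: This is P(7,3) = 7!/(4)! = 210.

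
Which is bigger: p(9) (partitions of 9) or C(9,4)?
Pentagonal recurrence p(n) = p(n−1) + p(n−2) − p(n−5) − p(n−7) + …: p(9) = p(8) + p(7) − p(4) − p(2) = 22 + 15 − 5 − 2 = 30; C(9,4) = 126.

Answer: C(9,4)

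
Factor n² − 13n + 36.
Seek roots whose sum is 13 and product is 36: (4, 9). So n² − 13n + 36 = (n − 4)(n − 9).

Answer: (n − 4)(n − 9)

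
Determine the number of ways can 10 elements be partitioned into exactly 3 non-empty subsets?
9,330

Working:
This equals S(10,3), the Stirling number of the 2nd kind.
Using the Stirling recurrence: S(n,k) = k·S(n-1,k) + S(n-1,k-1)
S(10,3) = 3·S(9,3) + S(9,2)
         = 3·3025 + 255
         = 9075 + 255
         = 9,330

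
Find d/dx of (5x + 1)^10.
50(5x + 1)^9

Working:
Chain rule: 10(5x+1)^{9} × 5 = 50(5x+1)^{9}.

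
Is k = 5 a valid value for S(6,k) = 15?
S(6,5) = 5·S(5,5) + S(5,4) = 5·1 + 10 = 15, which equals 15.

Answer: Yes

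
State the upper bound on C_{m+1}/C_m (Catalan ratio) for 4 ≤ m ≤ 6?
C_{m+1}/C_m = 2(2m+1)/(m+2), which increases with m. Maximum at m = 6: 2·13/8 = 13/4.
Final answer: 13/4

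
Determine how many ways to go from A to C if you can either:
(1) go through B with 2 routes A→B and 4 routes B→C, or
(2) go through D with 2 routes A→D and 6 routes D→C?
Route via B: 2×4=8. Route via D: 2×6=12. Total: 20.
Final answer: 20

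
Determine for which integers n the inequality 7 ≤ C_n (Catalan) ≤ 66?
C_3=5; C_4=14; C_5=42; C_6=132. So valid n = 4, 5.

Answer: 4, 5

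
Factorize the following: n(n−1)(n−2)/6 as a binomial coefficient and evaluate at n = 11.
C(n,3); C(11,3) = 165
n(n−1)(n−2)/6 = n!/(3!(n−3)!) = C(n,3). At n = 11: C(11,3) = 165.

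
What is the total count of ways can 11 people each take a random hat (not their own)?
14,684,570
Using D(n) = (n-1)[D(n-1) + D(n-2)]:
D(11) = (11-1) × [D(10) + D(9)]
      = 10 × [1334961 + 133496]
      = 10 × 1468457
      = 14,684,570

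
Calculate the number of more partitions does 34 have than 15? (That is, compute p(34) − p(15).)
12,134

Pentagonal recurrence p(n) = p(n−1) + p(n−2) − p(n−5) − p(n−7) + …: p(34) = p(33) + p(32) − p(29) − p(27) + p(22) + p(19) − p(12) − p(8) = 10,143 + 8,349 − 4,565 − 3,010 + 1,002 + 490 − 77 − 22 = 12,310.
p(15) = p(14) + p(13) − p(10) − p(8) + p(3) + p(0) = 135 + 101 − 42 − 22 + 3 + 1 = 176.
Difference = 12,310 − 176 = 12,134.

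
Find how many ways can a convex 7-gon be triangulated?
42

Reasoning: Using the Catalan number formula: C_n = C(2n, n) / (n+1)
C_5 = C(10, 5) / (5+1)
     = 252 / 6
     = 42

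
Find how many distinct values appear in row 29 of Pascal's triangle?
15
Row 29 has entries C(29,0)..C(29,29); by symmetry C(29,k)=C(29,29-k), giving 15 distinct values.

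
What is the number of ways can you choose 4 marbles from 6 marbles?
C(6,4) = 6! / (4! × (6-4)!)
         = 6! / (4! × 2!)
         = 15

Answer: 15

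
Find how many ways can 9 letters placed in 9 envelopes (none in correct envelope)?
Using D(n) = (n-1)[D(n-1) + D(n-2)]:
D(9) = (9-1) × [D(8) + D(7)]
      = 8 × [14833 + 1854]
      = 8 × 16687
      = 133,496
Final answer: 133,496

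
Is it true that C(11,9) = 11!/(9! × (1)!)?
False

Working:
The correct denominator is 9!×2!, giving C(11,9) = 55; the stated RHS is 11!/(9!×1!) = 110 ≠ 55, so the statement does not hold.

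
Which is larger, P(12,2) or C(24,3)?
C(24,3)

Working:
P(12,2)=132, C(24,3)=2,024.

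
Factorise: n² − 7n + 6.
(n − 1)(n − 6)

Reasoning: Seek roots whose sum is 7 and product is 6: (1, 6). So n² − 7n + 6 = (n − 1)(n − 6).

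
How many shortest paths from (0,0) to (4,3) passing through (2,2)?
To (2,2): C(4,2)=6. From there: C(3,2)=3. Total: 18.

Answer: 18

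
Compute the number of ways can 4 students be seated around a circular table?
6

Reasoning: Circular arrangements: (4-1)! = 6.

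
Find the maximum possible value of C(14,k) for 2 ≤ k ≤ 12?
3,432
C(14,k) is maximised at the centre of the row: C(14,7) = 3,432.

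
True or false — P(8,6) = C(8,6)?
False

Solution: P(8,6) = 20,160 but C(8,6) = 28; they differ by a factor of 6! = 720, so the statement does not hold.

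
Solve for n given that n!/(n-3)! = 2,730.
n!/(n-3)! = n×(n-1)×(n-2), a product of 3 consecutive integers ≈ (n−1)^3. 2,730^(1/3) + 1 ≈ 15.0; check n = 15: 15×14×13 = 2,730 ✓. So n = 15.

Answer: 15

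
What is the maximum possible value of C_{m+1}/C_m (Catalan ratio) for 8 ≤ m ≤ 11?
46/13

Solution: C_{m+1}/C_m = 2(2m+1)/(m+2), which increases with m. Maximum at m = 11: 2·23/13 = 46/13.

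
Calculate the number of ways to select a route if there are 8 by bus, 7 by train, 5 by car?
By the addition principle: 8 + 7 + 5 = 20.

Answer: 20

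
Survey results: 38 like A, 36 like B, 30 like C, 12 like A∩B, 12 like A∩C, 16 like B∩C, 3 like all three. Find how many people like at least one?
67

Solution: |A∪B∪C| = 38+36+30-12-12-16+3 = 67.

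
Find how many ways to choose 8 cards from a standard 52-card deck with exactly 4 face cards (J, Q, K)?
45,238,050

Working:
12 face cards and 40 non-face cards: C(12,4) × C(40,4) = 495 × 91,390 = 45,238,050.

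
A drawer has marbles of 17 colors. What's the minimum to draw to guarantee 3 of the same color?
35

Working:
Worst case: 2 of each = 34. One more: 35.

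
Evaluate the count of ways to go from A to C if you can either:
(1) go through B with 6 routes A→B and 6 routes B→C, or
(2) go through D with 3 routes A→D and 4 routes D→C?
Route via B: 6×6=36. Route via D: 3×4=12. Total: 48.
Final answer: 48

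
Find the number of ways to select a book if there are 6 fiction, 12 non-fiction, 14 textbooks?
32

Solution: By the addition principle: 6 + 12 + 14 = 32.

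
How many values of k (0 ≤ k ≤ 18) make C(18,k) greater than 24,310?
Row 18 is unimodal and symmetric about k=18/2. C(18,6)=18,564 ≤ 24,310; C(18,7)=31,824 > 24,310; by symmetry C(18,k) > 24,310 for k = 7..11. That's 11 - 7 + 1 = 5 values.

Answer: 5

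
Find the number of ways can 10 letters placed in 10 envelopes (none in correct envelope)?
Using D(n) = (n-1)[D(n-1) + D(n-2)]:
D(10) = (10-1) × [D(9) + D(8)]
      = 9 × [133496 + 14833]
      = 9 × 148329
      = 1,334,961

Answer: 1,334,961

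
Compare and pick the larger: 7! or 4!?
7!

Working:
7!=5,040, 4!=24. 7! > 4!.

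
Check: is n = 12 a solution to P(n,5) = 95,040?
Yes

Solution: P(12,5) = 12·11·10·9·8 = 95,040, which equals 95,040.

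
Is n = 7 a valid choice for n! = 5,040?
7! = 7·6! = 7·720 = 5,040, which equals 5,040.

Answer: Yes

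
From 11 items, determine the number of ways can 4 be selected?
330

Reasoning: C(11,4) = 11! / (4! × (11-4)!)
         = 11! / (4! × 7!)
         = 330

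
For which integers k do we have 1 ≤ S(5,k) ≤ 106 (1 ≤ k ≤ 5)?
S(5,1)=1; S(5,2)=15; S(5,3)=25; S(5,4)=10; S(5,5)=1. So valid k = 1, 2, 3, 4, 5.
Final answer: 1, 2, 3, 4, 5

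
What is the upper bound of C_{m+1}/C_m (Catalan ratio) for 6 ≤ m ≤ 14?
29/8

Reasoning: C_{m+1}/C_m = 2(2m+1)/(m+2), which increases with m. Maximum at m = 14: 2·29/16 = 29/8.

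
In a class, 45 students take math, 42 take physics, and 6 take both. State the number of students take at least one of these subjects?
81
|A∪B| = |A|+|B|-|A∩B| = 45+42-6 = 81.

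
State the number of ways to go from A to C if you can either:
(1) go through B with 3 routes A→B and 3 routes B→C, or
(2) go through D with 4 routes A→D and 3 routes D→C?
21

Reasoning: Route via B: 3×3=9. Route via D: 4×3=12. Total: 21.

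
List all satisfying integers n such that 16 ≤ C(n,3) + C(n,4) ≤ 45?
C(5,3)+C(5,4)=15; C(6,3)+C(6,4)=35; C(7,3)+C(7,4)=70. So valid n = 6.

Answer: 6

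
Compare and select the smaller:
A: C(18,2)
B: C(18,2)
Equal
A=C(18,2)=153, B=C(18,2)=153.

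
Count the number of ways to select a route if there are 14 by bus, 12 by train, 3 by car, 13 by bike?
42

Working:
By the addition principle: 14 + 12 + 3 + 13 = 42.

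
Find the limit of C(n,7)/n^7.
1/5040

Explanation: C(n,7) ≈ n^7/7! for large n. Limit = 1/7! = 1/5040.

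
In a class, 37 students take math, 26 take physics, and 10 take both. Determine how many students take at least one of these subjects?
|A∪B| = |A|+|B|-|A∩B| = 37+26-10 = 53.
Final answer: 53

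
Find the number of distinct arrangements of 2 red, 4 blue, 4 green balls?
3,150
Multinomial: 10!/(2! × 4! × 4!) = 3,150.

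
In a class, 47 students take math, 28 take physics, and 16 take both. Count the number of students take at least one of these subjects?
59

|A∪B| = |A|+|B|-|A∩B| = 47+28-16 = 59.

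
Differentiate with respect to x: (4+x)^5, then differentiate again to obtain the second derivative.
20(4+x)^3

Solution: First derivative: 5(4+x)^{4}. Second derivative: 5·4·(4+x)^{3} = 20(4+x)^{3}.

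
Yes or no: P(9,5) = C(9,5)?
No

Solution: P(9,5) = 15,120 but C(9,5) = 126; they differ by a factor of 5! = 120, so the statement does not hold.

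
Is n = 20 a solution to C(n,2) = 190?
Yes

C(20,2) = 20·19/2! = 380/2 = 190, which equals 190.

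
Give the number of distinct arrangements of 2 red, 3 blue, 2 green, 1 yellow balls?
1,680

Working:
Multinomial: 8!/(2! × 3! × 2! × 1!) = 1,680.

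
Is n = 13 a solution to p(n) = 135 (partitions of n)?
Pentagonal recurrence p(n) = p(n−1) + p(n−2) − p(n−5) − p(n−7) + …: p(13) = p(12) + p(11) − p(8) − p(6) + p(1) = 77 + 56 − 22 − 11 + 1 = 101, which does not equal 135.

Answer: No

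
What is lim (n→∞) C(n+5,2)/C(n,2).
1
Both numerator and denominator grow as n^2/2! for large n, so the ratio → 1.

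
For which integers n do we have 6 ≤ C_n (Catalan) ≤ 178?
4, 5, 6

Working:
C_3=5; C_4=14; C_5=42; C_6=132; C_7=429. So valid n = 4, 5, 6.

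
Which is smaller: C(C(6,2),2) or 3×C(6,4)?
3×C(6,4)

Solution: C(C(6,2),2)=105, 3×C(6,4)=45.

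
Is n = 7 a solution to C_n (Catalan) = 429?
Yes

Reasoning: C_7 = C(14,7)/(7+1) = 3,432/8 = 429, which equals 429.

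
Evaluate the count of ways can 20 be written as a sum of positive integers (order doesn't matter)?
627

Explanation: Pentagonal recurrence p(n) = p(n−1) + p(n−2) − p(n−5) − p(n−7) + …: p(20) = p(19) + p(18) − p(15) − p(13) + p(8) + p(5) = 490 + 385 − 176 − 101 + 22 + 7 = 627.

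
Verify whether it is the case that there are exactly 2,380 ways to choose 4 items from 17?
True

Solution: C(17,4) = 2,380.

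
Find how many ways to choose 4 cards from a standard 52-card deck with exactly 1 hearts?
118,807

13 hearts and 39 non-hearts: C(13,1) × C(39,3) = 13 × 9139 = 118,807.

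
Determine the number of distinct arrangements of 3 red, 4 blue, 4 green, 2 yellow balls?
Multinomial: 13!/(3! × 4! × 4! × 2!) = 900,900.

Answer: 900,900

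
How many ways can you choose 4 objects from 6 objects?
15

Reasoning: C(6,4) = 6! / (4! × (6-4)!)
         = 6! / (4! × 2!)
         = 15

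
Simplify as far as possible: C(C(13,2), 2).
3,003

C(13,2) = 78, then C(78, 2) = 3,003.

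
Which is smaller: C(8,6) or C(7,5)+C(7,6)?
By Pascal's identity: C(8,6) = C(7,5)+C(7,6) = 28. Equal.

Answer: Equal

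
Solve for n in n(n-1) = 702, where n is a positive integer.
n² − n − 702 = 0, so n = (1 ± √(1 + 4·702))/2 = (1 ± √2,809)/2 = (1 ± 53)/2, i.e. n = 27 or n = -26. Taking the positive root, n = 27 (check: 27×26 = 702).

Answer: 27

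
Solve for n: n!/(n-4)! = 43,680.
n!/(n-4)! = n×(n-1)×(n-2)×(n-3), a product of 4 consecutive integers ≈ (n−1.5)^4. 43,680^(1/4) + 1.5 ≈ 16.0; check n = 16: 16×15×14×13 = 43,680 ✓. So n = 16.

Answer: 16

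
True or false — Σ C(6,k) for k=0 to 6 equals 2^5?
False

Explanation: Binomial theorem: Σ C(6,k) = (1+1)^6 = 2^6 = 64; RHS 2^5 = 32.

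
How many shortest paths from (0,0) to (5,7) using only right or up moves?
792

Reasoning: Choose 5 rights from 12 moves: C(12,5) = 792.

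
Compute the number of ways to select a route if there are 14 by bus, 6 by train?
By the addition principle: 14 + 6 = 20.

Answer: 20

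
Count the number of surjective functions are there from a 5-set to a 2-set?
30

Reasoning: Onto functions = 2! × S(5,2)
First compute S(5,2) via recurrence:
Using the Stirling recurrence: S(n,k) = k·S(n-1,k) + S(n-1,k-1)
S(5,2) = 2·S(4,2) + S(4,1)
         = 2·7 + 1
         = 14 + 1
         = 15
Then: 2 × 15 = 30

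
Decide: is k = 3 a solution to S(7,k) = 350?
S(7,3) = 3·S(6,3) + S(6,2) = 3·90 + 31 = 301, which does not equal 350.
Final answer: No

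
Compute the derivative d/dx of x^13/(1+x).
(13x^12(1+x) - x^13)/(1+x)²

Quotient rule: [13x^{12}(1+x) - x^13]/(1+x)².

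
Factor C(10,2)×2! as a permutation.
C(10,2)×2! = [10!/(2!(8)!)]×2! = 10!/(8)! = P(10,2) = 90.
Final answer: P(10,2)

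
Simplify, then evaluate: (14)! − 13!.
80,951,270,400

(14)! − 13! = (14)·13! − 13! = (14−1)·13! = 13·13! = 80,951,270,400.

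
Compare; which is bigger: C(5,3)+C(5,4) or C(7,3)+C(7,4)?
First=15, Second=70.

Answer: C(7,3)+C(7,4)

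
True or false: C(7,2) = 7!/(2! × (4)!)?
False

The correct denominator is 2!×5!, giving C(7,2) = 21; the stated RHS is 7!/(2!×4!) = 105 ≠ 21, so the statement does not hold.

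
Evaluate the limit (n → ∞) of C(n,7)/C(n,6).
∞
C(n,7)/C(n,6) = (n-6)/7 → ∞ as n → ∞.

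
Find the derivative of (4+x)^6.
6(4+x)^5

Explanation: Using the power rule: d/dx (4+x)^6 = 6(4+x)^{5}.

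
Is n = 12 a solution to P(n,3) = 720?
P(12,3) = 12·11·10 = 1,320, which does not equal 720.

Answer: No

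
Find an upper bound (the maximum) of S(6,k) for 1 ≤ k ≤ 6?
Row S(6,k) for k = 1..6 (via S(n,k) = k·S(n−1,k) + S(n−1,k−1)): 1, 31, 90, 65, 15, 1. The row is unimodal; maximum at k = 3: 90.
Final answer: 90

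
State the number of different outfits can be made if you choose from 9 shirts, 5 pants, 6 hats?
270

Working:
By the multiplication principle: 9 × 5 × 6 = 270.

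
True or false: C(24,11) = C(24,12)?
False

Solution: C(24,11) = 2,496,144 but C(24,12) = 2,704,156; symmetry gives C(24,11) = C(24,13), not C(24,12).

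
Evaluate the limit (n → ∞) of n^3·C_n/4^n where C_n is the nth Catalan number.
∞

C_n ~ 4^n/(n^(3/2)√π), so n^3·C_n/4^n ~ n^(3 − 3/2)/√π → ∞.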